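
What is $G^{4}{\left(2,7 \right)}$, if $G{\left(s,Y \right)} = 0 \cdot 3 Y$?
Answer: $0$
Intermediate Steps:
$G{\left(s,Y \right)} = 0$ ($G{\left(s,Y \right)} = 0 Y = 0$)
$G^{4}{\left(2,7 \right)} = 0^{4} = 0$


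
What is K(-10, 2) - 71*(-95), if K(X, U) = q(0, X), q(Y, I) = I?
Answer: 6735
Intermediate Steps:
K(X, U) = X
K(-10, 2) - 71*(-95) = -10 - 71*(-95) = -10 + 6745 = 6735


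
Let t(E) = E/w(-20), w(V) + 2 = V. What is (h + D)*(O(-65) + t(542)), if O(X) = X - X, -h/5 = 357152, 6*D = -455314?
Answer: 1513517927/33 ≈ 4.5864e+7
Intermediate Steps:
D = -227657/3 (D = (⅙)*(-455314) = -227657/3 ≈ -75886.)
w(V) = -2 + V
h = -1785760 (h = -5*357152 = -1785760)
O(X) = 0
t(E) = -E/22 (t(E) = E/(-2 - 20) = E/(-22) = E*(-1/22) = -E/22)
(h + D)*(O(-65) + t(542)) = (-1785760 - 227657/3)*(0 - 1/22*542) = -5584937*(0 - 271/11)/3 = -5584937/3*(-271/11) = 1513517927/33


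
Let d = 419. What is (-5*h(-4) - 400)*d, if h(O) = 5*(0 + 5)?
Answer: -219975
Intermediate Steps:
h(O) = 25 (h(O) = 5*5 = 25)
(-5*h(-4) - 400)*d = (-5*25 - 400)*419 = (-125 - 400)*419 = -525*419 = -219975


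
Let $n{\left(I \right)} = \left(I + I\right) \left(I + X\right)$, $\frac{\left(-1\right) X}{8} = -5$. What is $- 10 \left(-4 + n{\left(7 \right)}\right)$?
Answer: $-6540$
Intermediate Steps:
$X = 40$ ($X = \left(-8\right) \left(-5\right) = 40$)
$n{\left(I \right)} = 2 I \left(40 + I\right)$ ($n{\left(I \right)} = \left(I + I\right) \left(I + 40\right) = 2 I \left(40 + I\right)$)
$- 10 \left(-4 + n{\left(7 \right)}\right) = - 10 \left(-4 + 2 \cdot 7 \left(40 + 7\right)\right) = - 10 \left(-4 + 2 \cdot 7 \cdot 47\right) = - 10 \left(-4 + 658\right) = \left(-10\right) 654 = -6540$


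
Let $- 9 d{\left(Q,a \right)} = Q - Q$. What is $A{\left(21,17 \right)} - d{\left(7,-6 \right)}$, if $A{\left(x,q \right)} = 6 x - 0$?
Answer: $126$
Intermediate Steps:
$d{\left(Q,a \right)} = 0$ ($d{\left(Q,a \right)} = - \frac{Q - Q}{9} = \left(- \frac{1}{9}\right) 0 = 0$)
$A{\left(x,q \right)} = 6 x$ ($A{\left(x,q \right)} = 6 x + 0 = 6 x$)
$A{\left(21,17 \right)} - d{\left(7,-6 \right)} = 6 \cdot 21 - 0 = 126 + 0 = 126$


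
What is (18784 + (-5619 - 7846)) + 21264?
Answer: 26583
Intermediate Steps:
(18784 + (-5619 - 7846)) + 21264 = (18784 - 13465) + 21264 = 5319 + 21264 = 26583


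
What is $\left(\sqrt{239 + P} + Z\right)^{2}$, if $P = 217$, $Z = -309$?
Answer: $95937 - 1236 \sqrt{114} \approx 82740.0$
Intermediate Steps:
$\left(\sqrt{239 + P} + Z\right)^{2} = \left(\sqrt{239 + 217} - 309\right)^{2} = \left(\sqrt{456} - 309\right)^{2} = \left(2 \sqrt{114} - 309\right)^{2} = \left(-309 + 2 \sqrt{114}\right)^{2}$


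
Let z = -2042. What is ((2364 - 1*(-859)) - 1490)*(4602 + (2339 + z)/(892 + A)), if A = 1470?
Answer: 18838092993/2362 ≈ 7.9755e+6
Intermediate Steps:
((2364 - 1*(-859)) - 1490)*(4602 + (2339 + z)/(892 + A)) = ((2364 - 1*(-859)) - 1490)*(4602 + (2339 - 2042)/(892 + 1470)) = ((2364 + 859) - 1490)*(4602 + 297/2362) = (3223 - 1490)*(4602 + 297*(1/2362)) = 1733*(4602 + 297/2362) = 1733*(10870221/2362) = 18838092993/2362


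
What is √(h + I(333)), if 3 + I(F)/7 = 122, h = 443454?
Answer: √444287 ≈ 666.55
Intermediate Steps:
I(F) = 833 (I(F) = -21 + 7*122 = -21 + 854 = 833)
√(h + I(333)) = √(443454 + 833) = √444287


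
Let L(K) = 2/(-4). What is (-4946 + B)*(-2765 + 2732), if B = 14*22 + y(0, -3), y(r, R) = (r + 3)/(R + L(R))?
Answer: 1071576/7 ≈ 1.5308e+5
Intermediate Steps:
L(K) = -½ (L(K) = 2*(-¼) = -½)
y(r, R) = (3 + r)/(-½ + R) (y(r, R) = (r + 3)/(R - ½) = (3 + r)/(-½ + R))
B = 2150/7 (B = 14*22 + 2*(3 + 0)/(-1 + 2*(-3)) = 308 + 2*3/(-1 - 6) = 308 + 2*3/(-7) = 308 + 2*(-⅐)*3 = 308 - 6/7 = 2150/7 ≈ 307.14)
(-4946 + B)*(-2765 + 2732) = (-4946 + 2150/7)*(-2765 + 2732) = -32472/7*(-33) = 1071576/7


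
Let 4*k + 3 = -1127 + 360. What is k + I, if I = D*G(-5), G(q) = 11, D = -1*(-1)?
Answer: -363/2 ≈ -181.50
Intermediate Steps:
D = 1
I = 11 (I = 1*11 = 11)
k = -385/2 (k = -3/4 + (-1127 + 360)/4 = -3/4 + (1/4)*(-767) = -3/4 - 767/4 = -385/2 ≈ -192.50)
k + I = -385/2 + 11 = -363/2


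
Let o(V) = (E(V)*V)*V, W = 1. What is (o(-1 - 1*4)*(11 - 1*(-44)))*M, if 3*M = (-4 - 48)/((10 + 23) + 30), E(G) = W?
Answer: -71500/189 ≈ -378.31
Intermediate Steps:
E(G) = 1
o(V) = V² (o(V) = (1*V)*V = V*V = V²)
M = -52/189 (M = ((-4 - 48)/((10 + 23) + 30))/3 = (-52/(33 + 30))/3 = (-52/63)/3 = (-52*1/63)/3 = (⅓)*(-52/63) = -52/189 ≈ -0.27513)
(o(-1 - 1*4)*(11 - 1*(-44)))*M = ((-1 - 1*4)²*(11 - 1*(-44)))*(-52/189) = ((-1 - 4)²*(11 + 44))*(-52/189) = ((-5)²*55)*(-52/189) = (25*55)*(-52/189) = 1375*(-52/189) = -71500/189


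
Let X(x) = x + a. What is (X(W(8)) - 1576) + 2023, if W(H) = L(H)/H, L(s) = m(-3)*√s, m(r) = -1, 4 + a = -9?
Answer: 434 - √2/4 ≈ 433.65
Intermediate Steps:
a = -13 (a = -4 - 9 = -13)
L(s) = -√s
W(H) = -1/√H (W(H) = (-√H)/H = -1/√H)
X(x) = -13 + x (X(x) = x - 13 = -13 + x)
(X(W(8)) - 1576) + 2023 = ((-13 - 1/√8) - 1576) + 2023 = ((-13 - √2/4) - 1576) + 2023 = (-1589 - √2/4) + 2023 = 434 - √2/4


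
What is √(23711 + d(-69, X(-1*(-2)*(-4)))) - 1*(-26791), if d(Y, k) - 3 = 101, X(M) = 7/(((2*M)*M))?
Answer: 26791 + √23815 ≈ 26945.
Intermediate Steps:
X(M) = 7/(2*M²) (X(M) = 7/((2*M²)) = 7*(1/(2*M²)) = 7/(2*M²))
d(Y, k) = 104 (d(Y, k) = 3 + 101 = 104)
√(23711 + d(-69, X(-1*(-2)*(-4)))) - 1*(-26791) = √(23711 + 104) - 1*(-26791) = √23815 + 26791 = 26791 + √23815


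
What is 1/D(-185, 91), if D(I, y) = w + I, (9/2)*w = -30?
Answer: -3/575 ≈ -0.0052174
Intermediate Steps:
w = -20/3 (w = (2/9)*(-30) = -20/3 ≈ -6.6667)
D(I, y) = -20/3 + I
1/D(-185, 91) = 1/(-20/3 - 185) = 1/(-575/3) = -3/575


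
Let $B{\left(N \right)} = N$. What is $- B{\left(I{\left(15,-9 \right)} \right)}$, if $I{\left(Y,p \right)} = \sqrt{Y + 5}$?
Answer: $- 2 \sqrt{5} \approx -4.4721$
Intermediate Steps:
$I{\left(Y,p \right)} = \sqrt{5 + Y}$
$- B{\left(I{\left(15,-9 \right)} \right)} = - \sqrt{5 + 15} = - \sqrt{20} = - 2 \sqrt{5}$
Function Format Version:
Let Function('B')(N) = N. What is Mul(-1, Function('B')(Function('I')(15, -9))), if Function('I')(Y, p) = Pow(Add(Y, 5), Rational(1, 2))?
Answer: Mul(-2, Pow(5, Rational(1, 2))) ≈ -4.4721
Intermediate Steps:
Function('I')(Y, p) = Pow(Add(5, Y), Rational(1, 2))
Mul(-1, Function('B')(Function('I')(15, -9))) = Mul(-1, Pow(Add(5, 15), Rational(1, 2))) = Mul(-1, Pow(20, Rational(1, 2))) = Mul(-1, Mul(2, Pow(5, Rational(1, 2)))) = Mul(-2, Pow(5, Rational(1, 2)))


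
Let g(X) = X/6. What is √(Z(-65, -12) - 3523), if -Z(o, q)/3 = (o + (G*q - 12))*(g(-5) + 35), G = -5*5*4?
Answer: I*√474522/2 ≈ 344.43*I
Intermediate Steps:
g(X) = X/6 (g(X) = X*(⅙) = X/6)
G = -100 (G = -25*4 = -100)
Z(o, q) = 1230 + 10250*q - 205*o/2 (Z(o, q) = -3*(o + (-100*q - 12))*((⅙)*(-5) + 35) = -3*(o + (-12 - 100*q))*(-⅚ + 35) = -3*(-12 + o - 100*q)*205/6 = -3*(-410 - 10250*q/3 + 205*o/6) = 1230 + 10250*q - 205*o/2)
√(Z(-65, -12) - 3523) = √((1230 + 10250*(-12) - 205/2*(-65)) - 3523) = √((1230 - 123000 + 13325/2) - 3523) = √(-230215/2 - 3523) = √(-237261/2) = I*√474522/2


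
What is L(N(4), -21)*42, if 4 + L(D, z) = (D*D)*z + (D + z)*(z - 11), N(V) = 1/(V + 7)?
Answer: 3379110/121 ≈ 27927.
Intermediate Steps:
N(V) = 1/(7 + V)
L(D, z) = -4 + z*D² + (-11 + z)*(D + z) (L(D, z) = -4 + ((D*D)*z + (D + z)*(z - 11)) = -4 + (D²*z + (D + z)*(-11 + z)) = -4 + (z*D² + (-11 + z)*(D + z)) = -4 + z*D² + (-11 + z)*(D + z))
L(N(4), -21)*42 = (-4 + (-21)² - 11/(7 + 4) - 11*(-21) - 21/(7 + 4) - 21/(7 + 4)²)*42 = (-4 + 441 - 11/11 + 231 - 21/11 - 21*(1/11)²)*42 = (-4 + 441 - 11*1/11 + 231 + (1/11)*(-21) - 21*(1/11)²)*42 = (-4 + 441 - 1 + 231 - 21/11 - 21*1/121)*42 = (-4 + 441 - 1 + 231 - 21/11 - 21/121)*42 = (80455/121)*42 = 3379110/121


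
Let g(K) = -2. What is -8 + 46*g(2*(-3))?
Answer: -100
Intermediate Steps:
-8 + 46*g(2*(-3)) = -8 + 46*(-2) = -8 - 92 = -100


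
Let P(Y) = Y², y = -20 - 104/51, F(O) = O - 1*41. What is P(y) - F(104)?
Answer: 1099513/2601 ≈ 422.73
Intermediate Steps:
F(O) = -41 + O (F(O) = O - 41 = -41 + O)
y = -1124/51 (y = -20 - 104/51 = -1124/51 ≈ -22.039)
P(y) - F(104) = (-1124/51)² - (-41 + 104) = 1263376/2601 - 1*63 = 1263376/2601 - 63 = 1099513/2601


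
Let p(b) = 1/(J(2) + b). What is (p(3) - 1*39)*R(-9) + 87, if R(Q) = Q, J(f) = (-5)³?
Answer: 53445/122 ≈ 438.07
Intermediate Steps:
J(f) = -125
p(b) = 1/(-125 + b)
(p(3) - 1*39)*R(-9) + 87 = (1/(-125 + 3) - 1*39)*(-9) + 87 = (1/(-122) - 39)*(-9) + 87 = (-1/122 - 39)*(-9) + 87 = -4759/122*(-9) + 87 = 42831/122 + 87 = 53445/122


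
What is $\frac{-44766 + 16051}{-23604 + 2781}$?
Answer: $\frac{28715}{20823} \approx 1.379$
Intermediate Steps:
$\frac{-44766 + 16051}{-23604 + 2781} = - \frac{28715}{-20823} = \left(-28715\right) \left(- \frac{1}{20823}\right) = \frac{28715}{20823}$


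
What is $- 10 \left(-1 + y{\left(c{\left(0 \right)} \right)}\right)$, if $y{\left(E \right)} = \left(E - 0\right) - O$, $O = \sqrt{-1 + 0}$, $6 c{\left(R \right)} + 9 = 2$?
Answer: $\frac{65}{3} + 10 i \approx 21.667 + 10.0 i$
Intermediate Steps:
$c{\left(R \right)} = - \frac{7}{6}$ ($c{\left(R \right)} = - \frac{3}{2} + \frac{1}{6} \cdot 2 = - \frac{3}{2} + \frac{1}{3} = - \frac{7}{6}$)
$O = i$ ($O = \sqrt{-1} = i \approx 1.0 i$)
$y{\left(E \right)} = E - i$ ($y{\left(E \right)} = \left(E - 0\right) - i = \left(E + 0\right) - i = E - i$)
$- 10 \left(-1 + y{\left(c{\left(0 \right)} \right)}\right) = - 10 \left(-1 - \left(\frac{7}{6} + i\right)\right) = - 10 \left(- \frac{13}{6} - i\right) = \frac{65}{3} + 10 i$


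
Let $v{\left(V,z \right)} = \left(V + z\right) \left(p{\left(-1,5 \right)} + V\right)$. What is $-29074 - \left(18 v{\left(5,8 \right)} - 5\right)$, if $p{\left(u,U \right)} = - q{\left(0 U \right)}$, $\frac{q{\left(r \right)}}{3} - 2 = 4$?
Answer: $-26027$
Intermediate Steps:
$q{\left(r \right)} = 18$ ($q{\left(r \right)} = 6 + 3 \cdot 4 = 6 + 12 = 18$)
$p{\left(u,U \right)} = -18$ ($p{\left(u,U \right)} = \left(-1\right) 18 = -18$)
$v{\left(V,z \right)} = \left(-18 + V\right) \left(V + z\right)$ ($v{\left(V,z \right)} = \left(V + z\right) \left(-18 + V\right) = \left(-18 + V\right) \left(V + z\right)$)
$-29074 - \left(18 v{\left(5,8 \right)} - 5\right) = -29074 - \left(18 \left(5^{2} - 90 - 144 + 5 \cdot 8\right) - 5\right) = -29074 - \left(18 \left(25 - 90 - 144 + 40\right) - 5\right) = -29074 - \left(18 \left(-169\right) - 5\right) = -29074 - \left(-3042 - 5\right) = -29074 - -3047 = -29074 + 3047 = -26027$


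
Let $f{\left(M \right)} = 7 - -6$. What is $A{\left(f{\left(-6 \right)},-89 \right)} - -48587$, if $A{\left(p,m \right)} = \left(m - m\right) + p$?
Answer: $48600$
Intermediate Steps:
$f{\left(M \right)} = 13$ ($f{\left(M \right)} = 7 + 6 = 13$)
$A{\left(p,m \right)} = p$ ($A{\left(p,m \right)} = 0 + p = p$)
$A{\left(f{\left(-6 \right)},-89 \right)} - -48587 = 13 - -48587 = 13 + 48587 = 48600$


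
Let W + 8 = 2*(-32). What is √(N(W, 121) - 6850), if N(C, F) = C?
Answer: I*√6922 ≈ 83.199*I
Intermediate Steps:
W = -72 (W = -8 + 2*(-32) = -8 - 64 = -72)
√(N(W, 121) - 6850) = √(-72 - 6850) = √(-6922) = I*√6922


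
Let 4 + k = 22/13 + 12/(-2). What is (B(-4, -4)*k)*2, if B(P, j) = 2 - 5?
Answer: 648/13 ≈ 49.846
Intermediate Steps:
k = -108/13 (k = -4 + (22/13 + 12/(-2)) = -4 + (22*(1/13) + 12*(-1/2)) = -4 + (22/13 - 6) = -4 - 56/13 = -108/13 ≈ -8.3077)
B(P, j) = -3
(B(-4, -4)*k)*2 = -3*(-108/13)*2 = (324/13)*2 = 648/13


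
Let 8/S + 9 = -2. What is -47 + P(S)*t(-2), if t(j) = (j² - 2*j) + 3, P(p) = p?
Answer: -55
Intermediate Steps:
S = -8/11 (S = 8/(-9 - 2) = 8/(-11) = 8*(-1/11) = -8/11 ≈ -0.72727)
t(j) = 3 + j² - 2*j
-47 + P(S)*t(-2) = -47 - 8*(3 + (-2)² - 2*(-2))/11 = -47 - 8*(3 + 4 + 4)/11 = -47 - 8/11*11 = -47 - 8 = -55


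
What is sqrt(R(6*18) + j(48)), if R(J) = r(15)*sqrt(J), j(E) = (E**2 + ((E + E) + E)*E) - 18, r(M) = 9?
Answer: 3*sqrt(1022 + 6*sqrt(3)) ≈ 96.393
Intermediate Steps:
j(E) = -18 + 4*E**2 (j(E) = (E**2 + (2*E + E)*E) - 18 = (E**2 + (3*E)*E) - 18 = (E**2 + 3*E**2) - 18 = 4*E**2 - 18 = -18 + 4*E**2)
R(J) = 9*sqrt(J)
sqrt(R(6*18) + j(48)) = sqrt(9*sqrt(6*18) + (-18 + 4*48**2)) = sqrt(9*sqrt(108) + (-18 + 4*2304)) = sqrt(9*(6*sqrt(3)) + (-18 + 9216)) = sqrt(54*sqrt(3) + 9198) = sqrt(9198 + 54*sqrt(3))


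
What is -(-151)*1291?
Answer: 194941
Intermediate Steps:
-(-151)*1291 = -1*(-194941) = 194941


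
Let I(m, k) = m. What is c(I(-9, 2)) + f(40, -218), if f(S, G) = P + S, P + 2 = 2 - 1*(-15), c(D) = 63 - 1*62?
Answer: 56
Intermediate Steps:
c(D) = 1 (c(D) = 63 - 62 = 1)
P = 15 (P = -2 + (2 - 1*(-15)) = -2 + (2 + 15) = -2 + 17 = 15)
f(S, G) = 15 + S
c(I(-9, 2)) + f(40, -218) = 1 + (15 + 40) = 1 + 55 = 56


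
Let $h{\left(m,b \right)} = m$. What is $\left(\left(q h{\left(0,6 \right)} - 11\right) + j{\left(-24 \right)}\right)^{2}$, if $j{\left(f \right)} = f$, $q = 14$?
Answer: $1225$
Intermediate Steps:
$\left(\left(q h{\left(0,6 \right)} - 11\right) + j{\left(-24 \right)}\right)^{2} = \left(\left(14 \cdot 0 - 11\right) - 24\right)^{2} = \left(\left(0 - 11\right) - 24\right)^{2} = \left(-11 - 24\right)^{2} = \left(-35\right)^{2} = 1225$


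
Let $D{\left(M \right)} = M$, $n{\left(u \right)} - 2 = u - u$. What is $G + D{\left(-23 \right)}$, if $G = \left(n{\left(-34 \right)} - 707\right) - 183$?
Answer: $-911$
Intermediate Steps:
$n{\left(u \right)} = 2$ ($n{\left(u \right)} = 2 + \left(u - u\right) = 2 + 0 = 2$)
$G = -888$ ($G = \left(2 - 707\right) - 183 = -705 - 183 = -888$)
$G + D{\left(-23 \right)} = -888 - 23 = -911$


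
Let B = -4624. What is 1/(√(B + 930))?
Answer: -I*√3694/3694 ≈ -0.016453*I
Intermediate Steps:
1/(√(B + 930)) = 1/(√(-4624 + 930)) = 1/(√(-3694)) = 1/(I*√3694) = -I*√3694/3694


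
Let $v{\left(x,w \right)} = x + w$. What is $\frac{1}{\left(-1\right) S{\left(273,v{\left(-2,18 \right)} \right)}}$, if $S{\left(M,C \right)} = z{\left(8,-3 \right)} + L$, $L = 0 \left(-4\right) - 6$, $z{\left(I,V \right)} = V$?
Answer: $\frac{1}{9} \approx 0.11111$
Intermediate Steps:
$v{\left(x,w \right)} = w + x$
$L = -6$ ($L = 0 - 6 = -6$)
$S{\left(M,C \right)} = -9$ ($S{\left(M,C \right)} = -3 - 6 = -9$)
$\frac{1}{\left(-1\right) S{\left(273,v{\left(-2,18 \right)} \right)}} = \frac{1}{\left(-1\right) \left(-9\right)} = \frac{1}{9}$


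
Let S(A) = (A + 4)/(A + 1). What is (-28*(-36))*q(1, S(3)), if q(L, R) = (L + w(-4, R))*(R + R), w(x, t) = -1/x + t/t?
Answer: 7938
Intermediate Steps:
w(x, t) = 1 - 1/x (w(x, t) = -1/x + 1 = 1 - 1/x)
S(A) = (4 + A)/(1 + A)
q(L, R) = 2*R*(5/4 + L) (q(L, R) = (L + (-1 - 4)/(-4))*(R + R) = (L - 1/4*(-5))*(2*R) = (L + 5/4)*(2*R) = (5/4 + L)*(2*R) = 2*R*(5/4 + L))
(-28*(-36))*q(1, S(3)) = (-28*(-36))*(((4 + 3)/(1 + 3))*(5 + 4*1)/2) = 1008*((7/4)*(5 + 4)/2) = 1008*((1/2)*((1/4)*7)*9) = 1008*((1/2)*(7/4)*9) = 1008*(63/8) = 7938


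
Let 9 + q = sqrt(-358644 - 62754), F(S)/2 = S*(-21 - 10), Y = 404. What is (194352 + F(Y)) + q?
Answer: 169295 + 3*I*sqrt(46822) ≈ 1.693e+5 + 649.15*I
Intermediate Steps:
F(S) = -62*S (F(S) = 2*(S*(-21 - 10)) = 2*(S*(-31)) = 2*(-31*S) = -62*S)
q = -9 + 3*I*sqrt(46822) (q = -9 + sqrt(-358644 - 62754) = -9 + sqrt(-421398) = -9 + 3*I*sqrt(46822) ≈ -9.0 + 649.15*I)
(194352 + F(Y)) + q = (194352 - 62*404) + (-9 + 3*I*sqrt(46822)) = (194352 - 25048) + (-9 + 3*I*sqrt(46822)) = 169304 + (-9 + 3*I*sqrt(46822)) = 169295 + 3*I*sqrt(46822)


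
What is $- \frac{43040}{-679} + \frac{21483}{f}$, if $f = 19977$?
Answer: $\frac{291465679}{4521461} \approx 64.463$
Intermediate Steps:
$- \frac{43040}{-679} + \frac{21483}{f} = - \frac{43040}{-679} + \frac{21483}{19977} = \left(-43040\right) \left(- \frac{1}{679}\right) + 21483 \cdot \frac{1}{19977} = \frac{43040}{679} + \frac{7161}{6659} = \frac{291465679}{4521461}$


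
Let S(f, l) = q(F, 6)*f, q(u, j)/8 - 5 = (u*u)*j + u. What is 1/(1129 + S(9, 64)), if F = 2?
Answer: 1/3361 ≈ 0.00029753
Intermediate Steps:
q(u, j) = 40 + 8*u + 8*j*u² (q(u, j) = 40 + 8*((u*u)*j + u) = 40 + 8*(u²*j + u) = 40 + 8*(j*u² + u) = 40 + 8*(u + j*u²) = 40 + (8*u + 8*j*u²) = 40 + 8*u + 8*j*u²)
S(f, l) = 248*f (S(f, l) = (40 + 8*2 + 8*6*2²)*f = (40 + 16 + 8*6*4)*f = (40 + 16 + 192)*f = 248*f)
1/(1129 + S(9, 64)) = 1/(1129 + 248*9) = 1/(1129 + 2232) = 1/3361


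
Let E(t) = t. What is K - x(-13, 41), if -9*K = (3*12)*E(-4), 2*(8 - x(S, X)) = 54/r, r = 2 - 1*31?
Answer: 205/29 ≈ 7.0690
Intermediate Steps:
r = -29 (r = 2 - 31 = -29)
x(S, X) = 259/29 (x(S, X) = 8 - 27/(-29) = 8 - 27*(-1)/29 = 8 - ½*(-54/29) = 8 + 27/29 = 259/29)
K = 16 (K = -3*12*(-4)/9 = -4*(-4) = -⅑*(-144) = 16)
K - x(-13, 41) = 16 - 1*259/29 = 16 - 259/29 = 205/29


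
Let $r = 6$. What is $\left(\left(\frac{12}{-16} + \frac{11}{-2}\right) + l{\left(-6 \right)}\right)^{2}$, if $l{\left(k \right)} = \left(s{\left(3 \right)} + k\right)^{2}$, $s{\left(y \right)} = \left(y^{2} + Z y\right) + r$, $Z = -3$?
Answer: $\frac{625}{16} \approx 39.063$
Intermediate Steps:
$s{\left(y \right)} = 6 + y^{2} - 3 y$ ($s{\left(y \right)} = \left(y^{2} - 3 y\right) + 6 = 6 + y^{2} - 3 y$)
$l{\left(k \right)} = \left(6 + k\right)^{2}$ ($l{\left(k \right)} = \left(\left(6 + 3^{2} - 9\right) + k\right)^{2} = \left(\left(6 + 9 - 9\right) + k\right)^{2} = \left(6 + k\right)^{2}$)
$\left(\left(\frac{12}{-16} + \frac{11}{-2}\right) + l{\left(-6 \right)}\right)^{2} = \left(\left(\frac{12}{-16} + \frac{11}{-2}\right) + \left(6 - 6\right)^{2}\right)^{2} = \left(\left(12 \left(- \frac{1}{16}\right) + 11 \left(- \frac{1}{2}\right)\right) + 0^{2}\right)^{2} = \left(\left(- \frac{3}{4} - \frac{11}{2}\right) + 0\right)^{2} = \left(- \frac{25}{4} + 0\right)^{2} = \left(- \frac{25}{4}\right)^{2} = \frac{625}{16}$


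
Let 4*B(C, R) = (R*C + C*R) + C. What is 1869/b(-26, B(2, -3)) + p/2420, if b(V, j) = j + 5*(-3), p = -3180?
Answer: -65409/605 ≈ -108.11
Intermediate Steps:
B(C, R) = C/4 + C*R/2 (B(C, R) = ((R*C + C*R) + C)/4 = ((C*R + C*R) + C)/4 = (2*C*R + C)/4 = (C + 2*C*R)/4 = C/4 + C*R/2)
b(V, j) = -15 + j (b(V, j) = j - 15 = -15 + j)
1869/b(-26, B(2, -3)) + p/2420 = 1869/(-15 + (1/4)*2*(1 + 2*(-3))) - 3180/2420 = 1869/(-15 + (1/4)*2*(1 - 6)) - 3180*1/2420 = 1869/(-15 + (1/4)*2*(-5)) - 159/121 = 1869/(-15 - 5/2) - 159/121 = 1869/(-35/2) - 159/121 = 1869*(-2/35) - 159/121 = -534/5 - 159/121 = -65409/605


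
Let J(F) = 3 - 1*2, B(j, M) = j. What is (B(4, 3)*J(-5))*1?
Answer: 4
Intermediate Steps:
J(F) = 1 (J(F) = 3 - 2 = 1)
(B(4, 3)*J(-5))*1 = (4*1)*1 = 4*1 = 4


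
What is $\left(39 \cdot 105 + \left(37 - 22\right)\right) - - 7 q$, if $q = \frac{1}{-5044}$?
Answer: $\frac{20730833}{5044} \approx 4110.0$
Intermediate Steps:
$q = - \frac{1}{5044} \approx -0.00019826$
$\left(39 \cdot 105 + \left(37 - 22\right)\right) - - 7 q = \left(39 \cdot 105 + \left(37 - 22\right)\right) - \left(-7\right) \left(- \frac{1}{5044}\right) = \left(4095 + 15\right) - \frac{7}{5044} = 4110 - \frac{7}{5044} = \frac{20730833}{5044}$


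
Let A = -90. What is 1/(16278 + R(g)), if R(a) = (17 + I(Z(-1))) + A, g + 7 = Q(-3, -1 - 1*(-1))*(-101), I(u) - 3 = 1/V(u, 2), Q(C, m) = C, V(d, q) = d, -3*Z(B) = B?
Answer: 1/16211 ≈ 6.1686e-5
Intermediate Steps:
Z(B) = -B/3
I(u) = 3 + 1/u
g = 296 (g = -7 - 3*(-101) = -7 + 303 = 296)
R(a) = -67 (R(a) = (17 + (3 + 1/(-⅓*(-1)))) - 90 = (17 + (3 + 1/(⅓))) - 90 = (17 + (3 + 3)) - 90 = (17 + 6) - 90 = 23 - 90 = -67)
1/(16278 + R(g)) = 1/(16278 - 67) = 1/16211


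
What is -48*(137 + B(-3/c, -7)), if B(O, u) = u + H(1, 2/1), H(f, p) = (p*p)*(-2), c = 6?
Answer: -5856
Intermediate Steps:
H(f, p) = -2*p**2 (H(f, p) = p**2*(-2) = -2*p**2)
B(O, u) = -8 + u (B(O, u) = u - 2*(2/1)**2 = u - 2*(2*1)**2 = u - 2*2**2 = u - 2*4 = u - 8 = -8 + u)
-48*(137 + B(-3/c, -7)) = -48*(137 + (-8 - 7)) = -48*(137 - 15) = -48*122 = -5856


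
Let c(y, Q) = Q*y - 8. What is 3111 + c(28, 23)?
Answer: 3747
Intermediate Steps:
c(y, Q) = -8 + Q*y
3111 + c(28, 23) = 3111 + (-8 + 23*28) = 3111 + (-8 + 644) = 3111 + 636 = 3747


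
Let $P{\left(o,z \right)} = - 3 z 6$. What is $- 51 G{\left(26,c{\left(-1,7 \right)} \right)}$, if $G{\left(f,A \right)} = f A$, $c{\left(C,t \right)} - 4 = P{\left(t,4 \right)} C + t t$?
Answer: $-165750$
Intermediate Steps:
$P{\left(o,z \right)} = - 18 z$
$c{\left(C,t \right)} = 4 + t^{2} - 72 C$ ($c{\left(C,t \right)} = 4 + \left(\left(-18\right) 4 C + t t\right) = 4 - \left(- t^{2} + 72 C\right) = 4 + t^{2} - 72 C$)
$G{\left(f,A \right)} = A f$
$- 51 G{\left(26,c{\left(-1,7 \right)} \right)} = - 51 \left(4 + 7^{2} - -72\right) 26 = - 51 \left(4 + 49 + 72\right) 26 = - 51 \cdot 125 \cdot 26 = \left(-51\right) 3250 = -165750$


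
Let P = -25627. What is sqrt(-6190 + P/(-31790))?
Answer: 29*I*sqrt(25734830)/1870 ≈ 78.671*I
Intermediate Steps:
sqrt(-6190 + P/(-31790)) = sqrt(-6190 - 25627/(-31790)) = sqrt(-6190 - 25627*(-1/31790)) = sqrt(-6190 + 25627/31790) = sqrt(-196754473/31790) = 29*I*sqrt(25734830)/1870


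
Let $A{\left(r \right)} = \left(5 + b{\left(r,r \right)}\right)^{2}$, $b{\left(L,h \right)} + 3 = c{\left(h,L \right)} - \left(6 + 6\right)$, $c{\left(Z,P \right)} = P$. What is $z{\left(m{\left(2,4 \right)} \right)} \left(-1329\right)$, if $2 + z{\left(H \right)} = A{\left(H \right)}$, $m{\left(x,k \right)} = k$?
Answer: $-45186$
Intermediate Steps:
$b{\left(L,h \right)} = -15 + L$ ($b{\left(L,h \right)} = -3 + \left(L - \left(6 + 6\right)\right) = -3 + \left(L - 12\right) = -3 + \left(-12 + L\right) = -15 + L$)
$A{\left(r \right)} = \left(-10 + r\right)^{2}$ ($A{\left(r \right)} = \left(5 + \left(-15 + r\right)\right)^{2} = \left(-10 + r\right)^{2}$)
$z{\left(H \right)} = -2 + \left(-10 + H\right)^{2}$
$z{\left(m{\left(2,4 \right)} \right)} \left(-1329\right) = \left(-2 + \left(-10 + 4\right)^{2}\right) \left(-1329\right) = \left(-2 + \left(-6\right)^{2}\right) \left(-1329\right) = \left(-2 + 36\right) \left(-1329\right) = 34 \left(-1329\right) = -45186$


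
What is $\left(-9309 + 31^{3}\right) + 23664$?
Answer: $44146$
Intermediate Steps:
$\left(-9309 + 31^{3}\right) + 23664 = \left(-9309 + 29791\right) + 23664 = 20482 + 23664 = 44146$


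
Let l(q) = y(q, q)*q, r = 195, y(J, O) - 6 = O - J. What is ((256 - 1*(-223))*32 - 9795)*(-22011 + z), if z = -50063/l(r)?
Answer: -10982125253/90 ≈ -1.2202e+8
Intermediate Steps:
y(J, O) = 6 + O - J (y(J, O) = 6 + (O - J) = 6 + O - J)
l(q) = 6*q (l(q) = (6 + q - q)*q = 6*q)
z = -3851/90 (z = -50063/(6*195) = -50063/1170 = -50063*1/1170 = -3851/90 ≈ -42.789)
((256 - 1*(-223))*32 - 9795)*(-22011 + z) = ((256 - 1*(-223))*32 - 9795)*(-22011 - 3851/90) = ((256 + 223)*32 - 9795)*(-1984841/90) = (479*32 - 9795)*(-1984841/90) = (15328 - 9795)*(-1984841/90) = 5533*(-1984841/90) = -10982125253/90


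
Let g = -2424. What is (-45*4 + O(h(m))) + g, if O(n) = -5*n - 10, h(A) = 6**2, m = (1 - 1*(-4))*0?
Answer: -2794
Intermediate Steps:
m = 0 (m = (1 + 4)*0 = 5*0 = 0)
h(A) = 36
O(n) = -10 - 5*n
(-45*4 + O(h(m))) + g = (-45*4 + (-10 - 5*36)) - 2424 = (-180 + (-10 - 180)) - 2424 = (-180 - 190) - 2424 = -370 - 2424 = -2794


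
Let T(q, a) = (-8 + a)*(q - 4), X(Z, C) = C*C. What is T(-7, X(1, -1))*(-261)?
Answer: -20097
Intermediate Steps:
X(Z, C) = C**2
T(q, a) = (-8 + a)*(-4 + q)
T(-7, X(1, -1))*(-261) = (32 - 8*(-7) - 4*(-1)**2 + (-1)**2*(-7))*(-261) = (32 + 56 - 4*1 + 1*(-7))*(-261) = (32 + 56 - 4 - 7)*(-261) = 77*(-261) = -20097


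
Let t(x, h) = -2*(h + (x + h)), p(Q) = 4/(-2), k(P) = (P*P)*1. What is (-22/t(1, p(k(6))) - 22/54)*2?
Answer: -220/27 ≈ -8.1481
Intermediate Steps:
k(P) = P**2 (k(P) = P**2*1 = P**2)
p(Q) = -2 (p(Q) = 4*(-1/2) = -2)
t(x, h) = -4*h - 2*x (t(x, h) = -2*(h + (h + x)) = -2*(x + 2*h) = -4*h - 2*x)
(-22/t(1, p(k(6))) - 22/54)*2 = (-22/(-4*(-2) - 2*1) - 22/54)*2 = (-22/(8 - 2) - 22*1/54)*2 = (-22/6 - 11/27)*2 = (-22*1/6 - 11/27)*2 = (-11/3 - 11/27)*2 = -110/27*2 = -220/27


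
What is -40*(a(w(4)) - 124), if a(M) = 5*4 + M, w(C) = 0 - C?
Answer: 4320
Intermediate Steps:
w(C) = -C
a(M) = 20 + M
-40*(a(w(4)) - 124) = -40*((20 - 1*4) - 124) = -40*((20 - 4) - 124) = -40*(16 - 124) = -40*(-108) = 4320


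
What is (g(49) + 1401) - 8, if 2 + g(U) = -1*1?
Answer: 1390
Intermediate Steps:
g(U) = -3 (g(U) = -2 - 1*1 = -2 - 1 = -3)
(g(49) + 1401) - 8 = (-3 + 1401) - 8 = 1398 - 8 = 1390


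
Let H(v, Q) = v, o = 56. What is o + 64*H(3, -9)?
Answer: 248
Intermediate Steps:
o + 64*H(3, -9) = 56 + 64*3 = 56 + 192 = 248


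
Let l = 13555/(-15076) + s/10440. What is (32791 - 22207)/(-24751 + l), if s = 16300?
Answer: -41646304224/97388520221 ≈ -0.42763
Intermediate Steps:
l = 2605615/3934836 (l = 13555/(-15076) + 16300/10440 = 13555*(-1/15076) + 16300*(1/10440) = -13555/15076 + 815/522 = 2605615/3934836 ≈ 0.66219)
(32791 - 22207)/(-24751 + l) = (32791 - 22207)/(-24751 + 2605615/3934836) = 10584/(-97388520221/3934836) = 10584*(-3934836/97388520221) = -41646304224/97388520221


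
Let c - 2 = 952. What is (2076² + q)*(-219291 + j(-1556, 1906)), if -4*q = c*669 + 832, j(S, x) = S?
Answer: -1833035179481/2 ≈ -9.1652e+11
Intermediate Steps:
c = 954 (c = 2 + 952 = 954)
q = -319529/2 (q = -(954*669 + 832)/4 = -(638226 + 832)/4 = -¼*639058 = -319529/2 ≈ -1.5976e+5)
(2076² + q)*(-219291 + j(-1556, 1906)) = (2076² - 319529/2)*(-219291 - 1556) = (4309776 - 319529/2)*(-220847) = (8300023/2)*(-220847) = -1833035179481/2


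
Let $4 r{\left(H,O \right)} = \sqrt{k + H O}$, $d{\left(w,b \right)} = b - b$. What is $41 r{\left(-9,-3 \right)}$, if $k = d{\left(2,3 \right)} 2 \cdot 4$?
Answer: $\frac{123 \sqrt{3}}{4} \approx 53.261$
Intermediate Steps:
$d{\left(w,b \right)} = 0$
$k = 0$ ($k = 0 \cdot 2 \cdot 4 = 0 \cdot 4 = 0$)
$r{\left(H,O \right)} = \frac{\sqrt{H O}}{4}$ ($r{\left(H,O \right)} = \frac{\sqrt{0 + H O}}{4} = \frac{\sqrt{H O}}{4}$)
$41 r{\left(-9,-3 \right)} = 41 \frac{\sqrt{\left(-9\right) \left(-3\right)}}{4} = 41 \frac{\sqrt{27}}{4} = 41 \frac{3 \sqrt{3}}{4} = \frac{123 \sqrt{3}}{4}$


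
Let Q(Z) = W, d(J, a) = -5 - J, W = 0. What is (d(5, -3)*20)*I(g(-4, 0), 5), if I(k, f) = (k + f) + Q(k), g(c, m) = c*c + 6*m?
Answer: -4200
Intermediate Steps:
g(c, m) = c**2 + 6*m
Q(Z) = 0
I(k, f) = f + k (I(k, f) = (k + f) + 0 = (f + k) + 0 = f + k)
(d(5, -3)*20)*I(g(-4, 0), 5) = ((-5 - 1*5)*20)*(5 + ((-4)**2 + 6*0)) = ((-5 - 5)*20)*(5 + (16 + 0)) = (-10*20)*(5 + 16) = -200*21 = -4200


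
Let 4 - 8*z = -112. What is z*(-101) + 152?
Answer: -2625/2 ≈ -1312.5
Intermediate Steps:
z = 29/2 (z = ½ - ⅛*(-112) = ½ + 14 = 29/2 ≈ 14.500)
z*(-101) + 152 = (29/2)*(-101) + 152 = -2929/2 + 152 = -2625/2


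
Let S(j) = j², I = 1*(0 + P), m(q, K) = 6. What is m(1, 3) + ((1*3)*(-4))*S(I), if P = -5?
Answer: -294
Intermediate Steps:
I = -5 (I = 1*(0 - 5) = 1*(-5) = -5)
m(1, 3) + ((1*3)*(-4))*S(I) = 6 + ((1*3)*(-4))*(-5)² = 6 + (3*(-4))*25 = 6 - 12*25 = 6 - 300 = -294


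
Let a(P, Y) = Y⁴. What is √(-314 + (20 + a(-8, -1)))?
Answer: I*√293 ≈ 17.117*I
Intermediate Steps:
√(-314 + (20 + a(-8, -1))) = √(-314 + (20 + (-1)⁴)) = √(-314 + (20 + 1)) = √(-314 + 21) = √(-293) = I*√293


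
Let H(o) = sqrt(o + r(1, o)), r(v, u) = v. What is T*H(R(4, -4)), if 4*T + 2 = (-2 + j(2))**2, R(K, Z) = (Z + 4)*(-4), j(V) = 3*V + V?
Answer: 17/2 ≈ 8.5000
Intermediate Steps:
j(V) = 4*V
R(K, Z) = -16 - 4*Z (R(K, Z) = (4 + Z)*(-4) = -16 - 4*Z)
H(o) = sqrt(1 + o) (H(o) = sqrt(o + 1) = sqrt(1 + o))
T = 17/2 (T = -1/2 + (-2 + 4*2)**2/4 = -1/2 + (-2 + 8)**2/4 = -1/2 + (1/4)*6**2 = -1/2 + (1/4)*36 = -1/2 + 9 = 17/2 ≈ 8.5000)
T*H(R(4, -4)) = 17*sqrt(1 + (-16 - 4*(-4)))/2 = 17*sqrt(1 + (-16 + 16))/2 = 17*sqrt(1 + 0)/2 = 17*sqrt(1)/2 = (17/2)*1 = 17/2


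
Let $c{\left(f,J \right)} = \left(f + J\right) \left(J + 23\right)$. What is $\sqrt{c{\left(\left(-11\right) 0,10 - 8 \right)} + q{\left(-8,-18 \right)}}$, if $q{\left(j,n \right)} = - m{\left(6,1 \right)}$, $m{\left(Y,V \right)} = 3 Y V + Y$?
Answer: $\sqrt{26} \approx 5.099$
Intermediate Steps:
$m{\left(Y,V \right)} = Y + 3 V Y$ ($m{\left(Y,V \right)} = 3 V Y + Y = Y + 3 V Y$)
$q{\left(j,n \right)} = -24$ ($q{\left(j,n \right)} = - 6 \left(1 + 3 \cdot 1\right) = - 6 \left(1 + 3\right) = - 6 \cdot 4 = \left(-1\right) 24 = -24$)
$c{\left(f,J \right)} = \left(23 + J\right) \left(J + f\right)$ ($c{\left(f,J \right)} = \left(J + f\right) \left(23 + J\right) = \left(23 + J\right) \left(J + f\right)$)
$\sqrt{c{\left(\left(-11\right) 0,10 - 8 \right)} + q{\left(-8,-18 \right)}} = \sqrt{\left(\left(10 - 8\right)^{2} + 23 \left(10 - 8\right) + 23 \left(\left(-11\right) 0\right) + \left(10 - 8\right) \left(\left(-11\right) 0\right)\right) - 24} = \sqrt{\left(\left(10 - 8\right)^{2} + 23 \left(10 - 8\right) + 23 \cdot 0 + \left(10 - 8\right) 0\right) - 24} = \sqrt{\left(2^{2} + 23 \cdot 2 + 0 + 2 \cdot 0\right) - 24} = \sqrt{\left(4 + 46 + 0 + 0\right) - 24} = \sqrt{50 - 24} = \sqrt{26}$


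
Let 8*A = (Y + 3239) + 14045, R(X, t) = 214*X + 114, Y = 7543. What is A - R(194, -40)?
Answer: -308213/8 ≈ -38527.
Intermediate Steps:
R(X, t) = 114 + 214*X
A = 24827/8 (A = ((7543 + 3239) + 14045)/8 = (10782 + 14045)/8 = (⅛)*24827 = 24827/8 ≈ 3103.4)
A - R(194, -40) = 24827/8 - (114 + 214*194) = 24827/8 - (114 + 41516) = 24827/8 - 1*41630 = 24827/8 - 41630 = -308213/8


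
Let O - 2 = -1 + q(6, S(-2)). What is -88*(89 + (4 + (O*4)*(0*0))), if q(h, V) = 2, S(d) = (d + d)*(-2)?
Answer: -8184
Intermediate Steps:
S(d) = -4*d (S(d) = (2*d)*(-2) = -4*d)
O = 3 (O = 2 + (-1 + 2) = 2 + 1 = 3)
-88*(89 + (4 + (O*4)*(0*0))) = -88*(89 + (4 + (3*4)*(0*0))) = -88*(89 + (4 + 12*0)) = -88*(89 + (4 + 0)) = -88*(89 + 4) = -88*93 = -8184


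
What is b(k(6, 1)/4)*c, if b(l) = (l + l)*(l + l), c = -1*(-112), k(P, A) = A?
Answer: 28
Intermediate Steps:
c = 112
b(l) = 4*l² (b(l) = (2*l)*(2*l) = 4*l²)
b(k(6, 1)/4)*c = (4*(1/4)²)*112 = (4*(1*(¼))²)*112 = (4*(¼)²)*112 = (4*(1/16))*112 = (¼)*112 = 28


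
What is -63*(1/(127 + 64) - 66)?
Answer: 794115/191 ≈ 4157.7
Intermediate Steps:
-63*(1/(127 + 64) - 66) = -63*(1/191 - 66) = -63*(-12605/191) = 794115/191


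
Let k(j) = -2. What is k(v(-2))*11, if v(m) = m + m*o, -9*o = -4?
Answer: -22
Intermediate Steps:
o = 4/9 (o = -⅑*(-4) = 4/9 ≈ 0.44444)
v(m) = 13*m/9 (v(m) = m + m*(4/9) = m + 4*m/9 = 13*m/9)
k(v(-2))*11 = -2*11 = -22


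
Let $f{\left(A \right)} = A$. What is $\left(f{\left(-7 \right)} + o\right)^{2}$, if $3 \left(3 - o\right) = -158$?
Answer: $\frac{21316}{9} \approx 2368.4$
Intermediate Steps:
$o = \frac{167}{3}$ ($o = 3 - - \frac{158}{3} = 3 + \frac{158}{3} = \frac{167}{3} \approx 55.667$)
$\left(f{\left(-7 \right)} + o\right)^{2} = \left(-7 + \frac{167}{3}\right)^{2} = \left(\frac{146}{3}\right)^{2} = \frac{21316}{9}$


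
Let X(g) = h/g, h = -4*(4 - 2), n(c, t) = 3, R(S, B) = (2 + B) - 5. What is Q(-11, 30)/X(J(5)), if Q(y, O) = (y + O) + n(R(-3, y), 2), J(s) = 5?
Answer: -55/4 ≈ -13.750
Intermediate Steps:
R(S, B) = -3 + B
h = -8 (h = -4*2 = -8)
Q(y, O) = 3 + O + y (Q(y, O) = (y + O) + 3 = (O + y) + 3 = 3 + O + y)
X(g) = -8/g
Q(-11, 30)/X(J(5)) = (3 + 30 - 11)/((-8/5)) = 22/((-8*⅕)) = 22/(-8/5) = 22*(-5/8) = -55/4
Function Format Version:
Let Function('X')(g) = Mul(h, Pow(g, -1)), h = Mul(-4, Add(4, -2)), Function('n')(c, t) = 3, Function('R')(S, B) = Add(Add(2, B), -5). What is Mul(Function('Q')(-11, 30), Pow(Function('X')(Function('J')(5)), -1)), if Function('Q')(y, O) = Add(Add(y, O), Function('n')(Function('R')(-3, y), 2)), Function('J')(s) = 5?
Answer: Rational(-55, 4) ≈ -13.750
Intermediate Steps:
Function('R')(S, B) = Add(-3, B)
h = -8 (h = Mul(-4, 2) = -8)
Function('Q')(y, O) = Add(3, O, y) (Function('Q')(y, O) = Add(Add(y, O), 3) = Add(Add(O, y), 3) = Add(3, O, y))
Function('X')(g) = Mul(-8, Pow(g, -1))
Mul(Function('Q')(-11, 30), Pow(Function('X')(Function('J')(5)), -1)) = Mul(Add(3, 30, -11), Pow(Mul(-8, Pow(5, -1)), -1)) = Mul(22, Pow(Mul(-8, Rational(1, 5)), -1)) = Mul(22, Pow(Rational(-8, 5), -1)) = Mul(22, Rational(-5, 8)) = Rational(-55, 4)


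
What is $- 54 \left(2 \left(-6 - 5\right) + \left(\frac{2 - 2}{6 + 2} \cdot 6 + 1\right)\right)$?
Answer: $1134$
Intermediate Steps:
$- 54 \left(2 \left(-6 - 5\right) + \left(\frac{2 - 2}{6 + 2} \cdot 6 + 1\right)\right) = - 54 \left(2 \left(-11\right) + \left(\frac{0}{8} \cdot 6 + 1\right)\right) = - 54 \left(-22 + \left(0 \cdot \frac{1}{8} \cdot 6 + 1\right)\right) = - 54 \left(-22 + \left(0 \cdot 6 + 1\right)\right) = - 54 \left(-22 + \left(0 + 1\right)\right) = - 54 \left(-22 + 1\right) = \left(-54\right) \left(-21\right) = 1134$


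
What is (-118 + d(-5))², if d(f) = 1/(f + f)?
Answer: 1394761/100 ≈ 13948.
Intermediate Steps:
d(f) = 1/(2*f)
(-118 + d(-5))² = (-118 + (½)/(-5))² = (-118 + (½)*(-⅕))² = (-118 - ⅒)² = (-1181/10)² = 1394761/100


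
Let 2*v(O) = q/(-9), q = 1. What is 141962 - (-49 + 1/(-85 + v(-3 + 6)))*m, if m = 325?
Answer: 241730847/1531 ≈ 1.5789e+5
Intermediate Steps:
v(O) = -1/18 (v(O) = (1/(-9))/2 = (1*(-⅑))/2 = (½)*(-⅑) = -1/18)
141962 - (-49 + 1/(-85 + v(-3 + 6)))*m = 141962 - (-49 + 1/(-85 - 1/18))*325 = 141962 - (-49 + 1/(-1531/18))*325 = 141962 - (-49 - 18/1531)*325 = 141962 - (-75037)*325/1531 = 141962 - 1*(-24387025/1531) = 141962 + 24387025/1531 = 241730847/1531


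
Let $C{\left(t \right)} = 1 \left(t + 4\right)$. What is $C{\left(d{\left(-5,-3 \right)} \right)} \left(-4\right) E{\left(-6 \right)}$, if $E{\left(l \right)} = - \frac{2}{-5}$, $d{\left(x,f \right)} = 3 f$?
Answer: $8$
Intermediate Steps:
$E{\left(l \right)} = \frac{2}{5}$ ($E{\left(l \right)} = \left(-2\right) \left(- \frac{1}{5}\right) = \frac{2}{5}$)
$C{\left(t \right)} = 4 + t$ ($C{\left(t \right)} = 1 \left(4 + t\right) = 4 + t$)
$C{\left(d{\left(-5,-3 \right)} \right)} \left(-4\right) E{\left(-6 \right)} = \left(4 + 3 \left(-3\right)\right) \left(-4\right) \frac{2}{5} = \left(4 - 9\right) \left(-4\right) \frac{2}{5} = \left(-5\right) \left(-4\right) \frac{2}{5} = 20 \cdot \frac{2}{5} = 8$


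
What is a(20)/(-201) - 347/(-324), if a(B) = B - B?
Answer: 347/324 ≈ 1.0710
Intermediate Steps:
a(B) = 0
a(20)/(-201) - 347/(-324) = 0/(-201) - 347/(-324) = 0*(-1/201) - 347*(-1/324) = 0 + 347/324 = 347/324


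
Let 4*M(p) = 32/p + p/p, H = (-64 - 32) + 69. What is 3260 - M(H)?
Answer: 352085/108 ≈ 3260.0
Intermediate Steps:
H = -27 (H = -96 + 69 = -27)
M(p) = ¼ + 8/p (M(p) = (32/p + p/p)/4 = (32/p + 1)/4 = (1 + 32/p)/4 = ¼ + 8/p)
3260 - M(H) = 3260 - (32 - 27)/(4*(-27)) = 3260 - (-1)*5/(4*27) = 3260 - 1*(-5/108) = 3260 + 5/108 = 352085/108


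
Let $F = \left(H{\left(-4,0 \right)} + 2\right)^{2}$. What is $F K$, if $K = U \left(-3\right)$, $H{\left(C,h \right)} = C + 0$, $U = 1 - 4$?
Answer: $36$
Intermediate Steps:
$U = -3$
$H{\left(C,h \right)} = C$
$K = 9$ ($K = \left(-3\right) \left(-3\right) = 9$)
$F = 4$ ($F = \left(-4 + 2\right)^{2} = \left(-2\right)^{2} = 4$)
$F K = 4 \cdot 9 = 36$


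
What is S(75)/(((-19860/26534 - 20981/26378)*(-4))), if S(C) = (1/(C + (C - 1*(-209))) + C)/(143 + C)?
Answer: 21612248141/387927119306 ≈ 0.055712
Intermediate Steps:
S(C) = (C + 1/(209 + 2*C))/(143 + C) (S(C) = (1/(C + (C + 209)) + C)/(143 + C) = (1/(C + (209 + C)) + C)/(143 + C) = (1/(209 + 2*C) + C)/(143 + C) = (C + 1/(209 + 2*C))/(143 + C))
S(75)/(((-19860/26534 - 20981/26378)*(-4))) = ((1 + 2*75**2 + 209*75)/(29887 + 2*75**2 + 495*75))/(((-19860/26534 - 20981/26378)*(-4))) = ((1 + 2*5625 + 15675)/(29887 + 2*5625 + 37125))/(((-19860*1/26534 - 20981*1/26378)*(-4))) = ((1 + 11250 + 15675)/(29887 + 11250 + 37125))/(((-9930/13267 - 20981/26378)*(-4))) = (26926/78262)/((-540288467/349956926*(-4))) = ((1/78262)*26926)/(1080576934/174978463) = (13463/39131)*(174978463/1080576934) = 21612248141/387927119306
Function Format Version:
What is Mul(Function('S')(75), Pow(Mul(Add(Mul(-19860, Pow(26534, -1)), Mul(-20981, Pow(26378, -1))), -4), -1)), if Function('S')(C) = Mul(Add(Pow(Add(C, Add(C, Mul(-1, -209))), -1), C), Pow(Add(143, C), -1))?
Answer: Rational(21612248141, 387927119306) ≈ 0.055712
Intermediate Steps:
Function('S')(C) = Mul(Pow(Add(143, C), -1), Add(C, Pow(Add(209, Mul(2, C)), -1))) (Function('S')(C) = Mul(Add(Pow(Add(C, Add(C, 209)), -1), C), Pow(Add(143, C), -1)) = Mul(Add(Pow(Add(C, Add(209, C)), -1), C), Pow(Add(143, C), -1)) = Mul(Add(Pow(Add(209, Mul(2, C)), -1), C), Pow(Add(143, C), -1)) = Mul(Add(C, Pow(Add(209, Mul(2, C)), -1)), Pow(Add(143, C), -1)) = Mul(Pow(Add(143, C), -1), Add(C, Pow(Add(209, Mul(2, C)), -1))))
Mul(Function('S')(75), Pow(Mul(Add(Mul(-19860, Pow(26534, -1)), Mul(-20981, Pow(26378, -1))), -4), -1)) = Mul(Mul(Pow(Add(29887, Mul(2, Pow(75, 2)), Mul(495, 75)), -1), Add(1, Mul(2, Pow(75, 2)), Mul(209, 75))), Pow(Mul(Add(Mul(-19860, Pow(26534, -1)), Mul(-20981, Pow(26378, -1))), -4), -1)) = Mul(Mul(Pow(Add(29887, Mul(2, 5625), 37125), -1), Add(1, Mul(2, 5625), 15675)), Pow(Mul(Add(Mul(-19860, Rational(1, 26534)), Mul(-20981, Rational(1, 26378))), -4), -1)) = Mul(Mul(Pow(Add(29887, 11250, 37125), -1), Add(1, 11250, 15675)), Pow(Mul(Add(Rational(-9930, 13267), Rational(-20981, 26378)), -4), -1)) = Mul(Mul(Pow(78262, -1), 26926), Pow(Mul(Rational(-540288467, 349956926), -4), -1)) = Mul(Mul(Rational(1, 78262), 26926), Pow(Rational(1080576934, 174978463), -1)) = Mul(Rational(13463, 39131), Rational(174978463, 1080576934)) = Rational(21612248141, 387927119306)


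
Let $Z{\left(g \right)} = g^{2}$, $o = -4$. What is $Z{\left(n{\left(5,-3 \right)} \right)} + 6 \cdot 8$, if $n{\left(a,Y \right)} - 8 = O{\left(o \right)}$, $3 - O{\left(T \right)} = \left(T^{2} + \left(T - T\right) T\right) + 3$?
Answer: $112$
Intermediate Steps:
$O{\left(T \right)} = - T^{2}$ ($O{\left(T \right)} = 3 - \left(\left(T^{2} + \left(T - T\right) T\right) + 3\right) = 3 - \left(\left(T^{2} + 0 T\right) + 3\right) = 3 - \left(\left(T^{2} + 0\right) + 3\right) = 3 - \left(T^{2} + 3\right) = 3 - \left(3 + T^{2}\right) = - T^{2}$)
$n{\left(a,Y \right)} = -8$ ($n{\left(a,Y \right)} = 8 - \left(-4\right)^{2} = 8 - 16 = -8$)
$Z{\left(n{\left(5,-3 \right)} \right)} + 6 \cdot 8 = \left(-8\right)^{2} + 6 \cdot 8 = 64 + 48 = 112$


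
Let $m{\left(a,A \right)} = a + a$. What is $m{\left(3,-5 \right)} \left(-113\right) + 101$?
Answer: $-577$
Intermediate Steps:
$m{\left(a,A \right)} = 2 a$
$m{\left(3,-5 \right)} \left(-113\right) + 101 = 2 \cdot 3 \left(-113\right) + 101 = 6 \left(-113\right) + 101 = -678 + 101 = -577$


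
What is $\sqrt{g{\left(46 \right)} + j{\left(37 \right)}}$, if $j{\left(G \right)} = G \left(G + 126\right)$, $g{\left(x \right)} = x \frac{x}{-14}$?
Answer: $\frac{\sqrt{288113}}{7} \approx 76.68$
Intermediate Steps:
$g{\left(x \right)} = - \frac{x^{2}}{14}$ ($g{\left(x \right)} = x x \left(- \frac{1}{14}\right) = x \left(- \frac{x}{14}\right) = - \frac{x^{2}}{14}$)
$j{\left(G \right)} = G \left(126 + G\right)$
$\sqrt{g{\left(46 \right)} + j{\left(37 \right)}} = \sqrt{- \frac{46^{2}}{14} + 37 \left(126 + 37\right)} = \sqrt{\left(- \frac{1}{14}\right) 2116 + 37 \cdot 163} = \sqrt{- \frac{1058}{7} + 6031} = \sqrt{\frac{41159}{7}} = \frac{\sqrt{288113}}{7}$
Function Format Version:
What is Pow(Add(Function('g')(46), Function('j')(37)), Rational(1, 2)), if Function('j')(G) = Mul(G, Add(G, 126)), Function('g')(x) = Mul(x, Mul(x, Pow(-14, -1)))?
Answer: Mul(Rational(1, 7), Pow(288113, Rational(1, 2))) ≈ 76.680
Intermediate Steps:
Function('g')(x) = Mul(Rational(-1, 14), Pow(x, 2)) (Function('g')(x) = Mul(x, Mul(x, Rational(-1, 14))) = Mul(x, Mul(Rational(-1, 14), x)) = Mul(Rational(-1, 14), Pow(x, 2)))
Function('j')(G) = Mul(G, Add(126, G))
Pow(Add(Function('g')(46), Function('j')(37)), Rational(1, 2)) = Pow(Add(Mul(Rational(-1, 14), Pow(46, 2)), Mul(37, Add(126, 37))), Rational(1, 2)) = Pow(Add(Mul(Rational(-1, 14), 2116), Mul(37, 163)), Rational(1, 2)) = Pow(Add(Rational(-1058, 7), 6031), Rational(1, 2)) = Pow(Rational(41159, 7), Rational(1, 2)) = Mul(Rational(1, 7), Pow(288113, Rational(1, 2)))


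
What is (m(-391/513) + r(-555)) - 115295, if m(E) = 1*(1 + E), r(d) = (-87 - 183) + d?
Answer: -59569438/513 ≈ -1.1612e+5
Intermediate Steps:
r(d) = -270 + d
m(E) = 1 + E
(m(-391/513) + r(-555)) - 115295 = ((1 - 391/513) + (-270 - 555)) - 115295 = ((1 - 391*1/513) - 825) - 115295 = ((1 - 391/513) - 825) - 115295 = (122/513 - 825) - 115295 = -423103/513 - 115295 = -59569438/513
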